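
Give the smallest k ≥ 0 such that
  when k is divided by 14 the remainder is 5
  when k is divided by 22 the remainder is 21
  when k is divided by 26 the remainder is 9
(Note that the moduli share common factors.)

1517

gcd(14, 22) = 2 and 2 | (21 − 5), so the pair is consistent; merging gives k ≡ 131 (mod 154), where 154 = lcm(14, 22).
gcd(154, 26) = 2 and 2 | (9 − 131), so the pair is consistent; merging gives k ≡ 1517 (mod 2002), where 2002 = lcm(154, 26).
The solution is unique modulo lcm(14, 22, 26) = 2002.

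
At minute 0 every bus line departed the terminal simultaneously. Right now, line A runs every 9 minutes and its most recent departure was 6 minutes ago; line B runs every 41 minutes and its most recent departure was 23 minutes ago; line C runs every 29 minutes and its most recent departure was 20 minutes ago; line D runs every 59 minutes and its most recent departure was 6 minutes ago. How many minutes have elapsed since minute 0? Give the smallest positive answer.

Combine the congruences pairwise.
From t ≡ 6 (mod 9) write t = 6 + 9s. Substituting into t ≡ 23 (mod 41) gives 9s ≡ 17 (mod 41), and since 9⁻¹ ≡ 32 (mod 41), s ≡ 11. Hence t ≡ 6 + 9·11 = 105 (mod 369).
From t ≡ 105 (mod 369) write t = 105 + 369s. Substituting into t ≡ 20 (mod 29) gives 369s ≡ 2 (mod 29), and since 21⁻¹ ≡ 18 (mod 29), s ≡ 7. Hence t ≡ 105 + 369·7 = 2688 (mod 10701).
From t ≡ 2688 (mod 10701) write t = 2688 + 10701s. Substituting into t ≡ 6 (mod 59) gives 10701s ≡ 32 (mod 59), and since 22⁻¹ ≡ 51 (mod 59), s ≡ 39. Hence t ≡ 2688 + 10701·39 = 420027 (mod 631359).

420027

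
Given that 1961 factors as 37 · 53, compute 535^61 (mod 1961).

22

Mod 37: 535 ≡ 17; by Fermat, exponent reduces to 61 mod 36 = 25; 17^25 ≡ 22 (mod 37).
Mod 53: 535 ≡ 5; by Fermat, exponent reduces to 61 mod 52 = 9; 5^9 ≡ 22 (mod 53).
Combine by CRT: x ≡ 22 (mod 37), x ≡ 22 (mod 53) ⇒ x ≡ 22 (mod 1961).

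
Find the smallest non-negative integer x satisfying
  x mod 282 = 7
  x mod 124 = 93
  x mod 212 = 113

553009

gcd(282, 124) = 2 and 2 | (93 − 7), so the pair is consistent; merging gives x ≡ 11005 (mod 17484), where 17484 = lcm(282, 124).
gcd(17484, 212) = 4 and 4 | (113 − 11005), so the pair is consistent; merging gives x ≡ 553009 (mod 926652), where 926652 = lcm(17484, 212).
The solution is unique modulo lcm(282, 124, 212) = 926652.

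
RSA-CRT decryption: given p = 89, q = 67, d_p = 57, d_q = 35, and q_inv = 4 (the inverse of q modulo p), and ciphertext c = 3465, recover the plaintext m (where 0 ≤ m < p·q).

m₁ = c^(d_p) mod p: c ≡ 83 (mod 89), and 83^57 mod 89 = 86.
m₂ = c^(d_q) mod q: c ≡ 48 (mod 67), and 48^35 mod 67 = 41.
h = q_inv·(m₁ − m₂) mod p = 4·(86 − 41) mod 89 = 2.
m = m₂ + h·q = 41 + 2·67 = 175.

175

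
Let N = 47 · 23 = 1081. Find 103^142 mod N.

Mod 47: 103 ≡ 9; by Fermat, exponent reduces to 142 mod 46 = 4; 9^4 ≡ 28 (mod 47).
Mod 23: 103 ≡ 11; by Fermat, exponent reduces to 142 mod 22 = 10; 11^10 ≡ 2 (mod 23).
Combine by CRT: x ≡ 28 (mod 47), x ≡ 2 (mod 23) ⇒ x ≡ 968 (mod 1081).

968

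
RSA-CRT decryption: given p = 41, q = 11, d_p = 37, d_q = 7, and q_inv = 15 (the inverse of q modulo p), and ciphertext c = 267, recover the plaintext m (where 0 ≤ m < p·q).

m₁ = c^(d_p) mod p: c ≡ 21 (mod 41), and 21^37 mod 41 = 8.
m₂ = c^(d_q) mod q: c ≡ 3 (mod 11), and 3^7 mod 11 = 9.
h = q_inv·(m₁ − m₂) mod p = 15·(8 − 9) mod 41 = 26.
m = m₂ + h·q = 9 + 26·11 = 295.

295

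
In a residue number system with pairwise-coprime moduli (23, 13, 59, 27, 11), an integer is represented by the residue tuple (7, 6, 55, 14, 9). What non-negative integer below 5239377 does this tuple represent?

The moduli are pairwise coprime; N = 23·13·59·27·11 = 5239377.
N/23 = 227799; 227799 ≡ 7 (mod 23); 7·10 ≡ 1, so inverse 10.
N/13 = 403029; 403029 ≡ 3 (mod 13); 3·9 ≡ 1, so inverse 9.
N/59 = 88803; 88803 ≡ 8 (mod 59); 8·37 ≡ 1, so inverse 37.
N/27 = 194051; 194051 ≡ 2 (mod 27); 2·14 ≡ 1, so inverse 14.
N/11 = 476307; 476307 ≡ 7 (mod 11); 7·8 ≡ 1, so inverse 8.
x ≡ 7·227799·10 + 6·403029·9 + 55·88803·37 + 14·194051·14 + 9·476307·8 = 290751701.
290751701 mod 5239377 = 2585966.

2585966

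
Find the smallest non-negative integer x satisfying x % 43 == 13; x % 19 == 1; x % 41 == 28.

The moduli are pairwise coprime; N = 43·19·41 = 33497.
N/43 = 779; 779 ≡ 5 (mod 43); 5·26 ≡ 1, so inverse 26.
N/19 = 1763; 1763 ≡ 15 (mod 19); 15·14 ≡ 1, so inverse 14.
N/41 = 817; 817 ≡ 38 (mod 41); 38·27 ≡ 1, so inverse 27.
x ≡ 13·779·26 + 1·1763·14 + 28·817·27 = 905636.
905636 mod 33497 = 1217.

1217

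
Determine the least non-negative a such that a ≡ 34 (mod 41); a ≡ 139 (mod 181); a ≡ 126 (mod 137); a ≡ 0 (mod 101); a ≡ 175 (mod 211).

8051701517

Combine the congruences pairwise.
From a ≡ 34 (mod 41) write a = 34 + 41t. Substituting into a ≡ 139 (mod 181) gives 41t ≡ 105 (mod 181), and since 41⁻¹ ≡ 53 (mod 181), t ≡ 135. Hence a ≡ 34 + 41·135 = 5569 (mod 7421).
From a ≡ 5569 (mod 7421) write a = 5569 + 7421t. Substituting into a ≡ 126 (mod 137) gives 7421t ≡ 37 (mod 137), and since 23⁻¹ ≡ 6 (mod 137), t ≡ 85. Hence a ≡ 5569 + 7421·85 = 636354 (mod 1016677).
From a ≡ 636354 (mod 1016677) write a = 636354 + 1016677t. Substituting into a ≡ 0 (mod 101) gives 1016677t ≡ 47 (mod 101), and since 11⁻¹ ≡ 46 (mod 101), t ≡ 41. Hence a ≡ 636354 + 1016677·41 = 42320111 (mod 102684377).
From a ≡ 42320111 (mod 102684377) write a = 42320111 + 102684377t. Substituting into a ≡ 175 (mod 211) gives 102684377t ≡ 123 (mod 211), and since 172⁻¹ ≡ 119 (mod 211), t ≡ 78. Hence a ≡ 42320111 + 102684377·78 = 8051701517 (mod 21666403547).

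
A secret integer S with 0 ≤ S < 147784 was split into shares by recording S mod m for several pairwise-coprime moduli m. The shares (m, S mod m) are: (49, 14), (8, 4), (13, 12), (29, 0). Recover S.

From S ≡ 14 (mod 49) write S = 14 + 49t. Substituting into S ≡ 4 (mod 8) gives 49t ≡ 6 (mod 8), and since 1⁻¹ ≡ 1 (mod 8), t ≡ 6. Hence S ≡ 14 + 49·6 = 308 (mod 392).
From S ≡ 308 (mod 392) write S = 308 + 392t. Substituting into S ≡ 12 (mod 13) gives 392t ≡ 3 (mod 13), and since 2⁻¹ ≡ 7 (mod 13), t ≡ 8. Hence S ≡ 308 + 392·8 = 3444 (mod 5096).
From S ≡ 3444 (mod 5096) write S = 3444 + 5096t. Substituting into S ≡ 0 (mod 29) gives 5096t ≡ 7 (mod 29), and since 21⁻¹ ≡ 18 (mod 29), t ≡ 10. Hence S ≡ 3444 + 5096·10 = 54404 (mod 147784).

54404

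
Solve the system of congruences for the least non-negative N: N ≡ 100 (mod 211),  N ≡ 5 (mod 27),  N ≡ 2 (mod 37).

The moduli are pairwise coprime; M = 211·27·37 = 210789.
M/211 = 999; 999 ≡ 155 (mod 211); 155·162 ≡ 1, so inverse 162.
M/27 = 7807; 7807 ≡ 4 (mod 27); 4·7 ≡ 1, so inverse 7.
M/37 = 5697; 5697 ≡ 36 (mod 37); 36·36 ≡ 1, so inverse 36.
N ≡ 100·999·162 + 5·7807·7 + 2·5697·36 = 16867229.
16867229 mod 210789 = 4109.

4109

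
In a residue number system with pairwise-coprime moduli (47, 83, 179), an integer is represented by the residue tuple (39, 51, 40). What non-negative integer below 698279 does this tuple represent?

The moduli are pairwise coprime; N = 47·83·179 = 698279.
N/47 = 14857; 14857 ≡ 5 (mod 47); 5·19 ≡ 1, so inverse 19.
N/83 = 8413; 8413 ≡ 30 (mod 83); 30·36 ≡ 1, so inverse 36.
N/179 = 3901; 3901 ≡ 142 (mod 179); 142·29 ≡ 1, so inverse 29.
x ≡ 39·14857·19 + 51·8413·36 + 40·3901·29 = 30980465.
30980465 mod 698279 = 256189.

256189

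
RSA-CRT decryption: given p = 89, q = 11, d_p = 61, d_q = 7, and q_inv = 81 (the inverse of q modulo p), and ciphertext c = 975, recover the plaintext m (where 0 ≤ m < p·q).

710

m₁ = c^(d_p) mod p: c ≡ 85 (mod 89), and 85^61 mod 89 = 87.
m₂ = c^(d_q) mod q: c ≡ 7 (mod 11), and 7^7 mod 11 = 6.
h = q_inv·(m₁ − m₂) mod p = 81·(87 − 6) mod 89 = 64.
m = m₂ + h·q = 6 + 64·11 = 710.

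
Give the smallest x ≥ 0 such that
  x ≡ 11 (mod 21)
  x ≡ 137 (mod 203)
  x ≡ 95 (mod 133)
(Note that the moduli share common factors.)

gcd(21, 203) = 7 and 7 | (137 − 11), so the pair is consistent; merging gives x ≡ 137 (mod 609), where 609 = lcm(21, 203).
gcd(609, 133) = 7 and 7 | (95 − 137), so the pair is consistent; merging gives x ≡ 9272 (mod 11571), where 11571 = lcm(609, 133).
The solution is unique modulo lcm(21, 203, 133) = 11571.

9272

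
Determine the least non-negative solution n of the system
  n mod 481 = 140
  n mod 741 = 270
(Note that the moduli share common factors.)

13608

Combine the congruences pairwise.
gcd(481, 741) = 13 and 13 | (270 − 140), so the pair is consistent; merging gives n ≡ 13608 (mod 27417), where 27417 = lcm(481, 741).
The solution is unique modulo lcm(481, 741) = 27417.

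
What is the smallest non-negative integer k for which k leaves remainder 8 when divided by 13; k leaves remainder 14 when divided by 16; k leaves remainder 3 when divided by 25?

Combine the congruences pairwise.
From k ≡ 8 (mod 13) write k = 8 + 13t. Substituting into k ≡ 14 (mod 16) gives 13t ≡ 6 (mod 16), and since 13⁻¹ ≡ 5 (mod 16), t ≡ 14. Hence k ≡ 8 + 13·14 = 190 (mod 208).
From k ≡ 190 (mod 208) write k = 190 + 208t. Substituting into k ≡ 3 (mod 25) gives 208t ≡ 13 (mod 25), and since 8⁻¹ ≡ 22 (mod 25), t ≡ 11. Hence k ≡ 190 + 208·11 = 2478 (mod 5200).

2478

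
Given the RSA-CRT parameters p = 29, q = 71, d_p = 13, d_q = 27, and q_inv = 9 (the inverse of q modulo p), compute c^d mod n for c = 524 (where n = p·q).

m₁ = c^(d_p) mod p: c ≡ 2 (mod 29), and 2^13 mod 29 = 14.
m₂ = c^(d_q) mod q: c ≡ 27 (mod 71), and 27^27 mod 71 = 2.
h = q_inv·(m₁ − m₂) mod p = 9·(14 − 2) mod 29 = 21.
m = m₂ + h·q = 2 + 21·71 = 1493.

1493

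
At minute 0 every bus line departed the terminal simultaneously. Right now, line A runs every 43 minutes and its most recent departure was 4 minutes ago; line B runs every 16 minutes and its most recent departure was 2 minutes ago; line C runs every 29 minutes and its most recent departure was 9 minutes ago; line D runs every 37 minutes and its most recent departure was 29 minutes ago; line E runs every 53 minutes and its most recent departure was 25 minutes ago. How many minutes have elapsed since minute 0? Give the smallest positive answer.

The moduli are pairwise coprime; N = 43·16·29·37·53 = 39125872.
N/43 = 909904; 909904 ≡ 24 (mod 43); 24·9 ≡ 1, so inverse 9.
N/16 = 2445367; 2445367 ≡ 7 (mod 16); 7·7 ≡ 1, so inverse 7.
N/29 = 1349168; 1349168 ≡ 1 (mod 29), inverse 1.
N/37 = 1057456; 1057456 ≡ 33 (mod 37); 33·9 ≡ 1, so inverse 9.
N/53 = 738224; 738224 ≡ 40 (mod 53); 40·4 ≡ 1, so inverse 4.
t ≡ 4·909904·9 + 2·2445367·7 + 9·1349168·1 + 29·1057456·9 + 25·738224·4 = 428952610.
428952610 mod 39125872 = 37693890.

37693890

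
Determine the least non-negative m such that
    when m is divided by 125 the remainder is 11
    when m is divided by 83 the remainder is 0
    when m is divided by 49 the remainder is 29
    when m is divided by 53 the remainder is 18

22033761

Combine the congruences pairwise.
From m ≡ 11 (mod 125) write m = 11 + 125t. Substituting into m ≡ 0 (mod 83) gives 125t ≡ 72 (mod 83), and since 42⁻¹ ≡ 2 (mod 83), t ≡ 61. Hence m ≡ 11 + 125·61 = 7636 (mod 10375).
From m ≡ 7636 (mod 10375) write m = 7636 + 10375t. Substituting into m ≡ 29 (mod 49) gives 10375t ≡ 37 (mod 49), and since 36⁻¹ ≡ 15 (mod 49), t ≡ 16. Hence m ≡ 7636 + 10375·16 = 173636 (mod 508375).
From m ≡ 173636 (mod 508375) write m = 173636 + 508375t. Substituting into m ≡ 18 (mod 53) gives 508375t ≡ 10 (mod 53), and since 52⁻¹ ≡ 52 (mod 53), t ≡ 43. Hence m ≡ 173636 + 508375·43 = 22033761 (mod 26943875).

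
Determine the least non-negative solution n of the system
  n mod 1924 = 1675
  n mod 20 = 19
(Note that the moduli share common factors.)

3599

gcd(1924, 20) = 4 and 4 | (19 − 1675), so the pair is consistent; merging gives n ≡ 3599 (mod 9620), where 9620 = lcm(1924, 20).
The solution is unique modulo lcm(1924, 20) = 9620.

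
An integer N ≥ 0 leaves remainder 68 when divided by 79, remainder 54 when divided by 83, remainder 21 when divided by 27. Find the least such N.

154434

From N ≡ 68 (mod 79) write N = 68 + 79t. Substituting into N ≡ 54 (mod 83) gives 79t ≡ 69 (mod 83), and since 79⁻¹ ≡ 62 (mod 83), t ≡ 45. Hence N ≡ 68 + 79·45 = 3623 (mod 6557).
From N ≡ 3623 (mod 6557) write N = 3623 + 6557t. Substituting into N ≡ 21 (mod 27) gives 6557t ≡ 16 (mod 27), and since 23⁻¹ ≡ 20 (mod 27), t ≡ 23. Hence N ≡ 3623 + 6557·23 = 154434 (mod 177039).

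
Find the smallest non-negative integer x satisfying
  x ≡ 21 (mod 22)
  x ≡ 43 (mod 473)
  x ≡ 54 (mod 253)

18017

gcd(22, 473) = 11 and 11 | (43 − 21), so the pair is consistent; merging gives x ≡ 43 (mod 946), where 946 = lcm(22, 473).
gcd(946, 253) = 11 and 11 | (54 − 43), so the pair is consistent; merging gives x ≡ 18017 (mod 21758), where 21758 = lcm(946, 253).
The solution is unique modulo lcm(22, 473, 253) = 21758.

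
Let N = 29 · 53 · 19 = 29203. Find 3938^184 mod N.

Mod 29: 3938 ≡ 23; by Fermat, exponent reduces to 184 mod 28 = 16; 23^16 ≡ 7 (mod 29).
Mod 53: 3938 ≡ 16; by Fermat, exponent reduces to 184 mod 52 = 28; 16^28 ≡ 44 (mod 53).
Mod 19: 3938 ≡ 5; by Fermat, exponent reduces to 184 mod 18 = 4; 5^4 ≡ 17 (mod 19).
Combine by CRT: x ≡ 7 (mod 29), x ≡ 44 (mod 53), x ≡ 17 (mod 19) ⇒ x ≡ 7199 (mod 29203).

7199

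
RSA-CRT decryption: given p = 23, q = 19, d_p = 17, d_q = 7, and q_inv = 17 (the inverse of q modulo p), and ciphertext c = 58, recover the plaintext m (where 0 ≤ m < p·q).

m₁ = c^(d_p) mod p: c ≡ 12 (mod 23), and 12^17 mod 23 = 9.
m₂ = c^(d_q) mod q: c ≡ 1 (mod 19), and 1^7 mod 19 = 1.
h = q_inv·(m₁ − m₂) mod p = 17·(9 − 1) mod 23 = 21.
m = m₂ + h·q = 1 + 21·19 = 400.

400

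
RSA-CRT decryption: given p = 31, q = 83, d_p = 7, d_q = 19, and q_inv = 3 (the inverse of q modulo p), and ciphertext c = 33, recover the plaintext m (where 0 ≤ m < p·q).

m₁ = c^(d_p) mod p: c ≡ 2 (mod 31), and 2^7 mod 31 = 4.
m₂ = c^(d_q) mod q: c ≡ 33 (mod 83), and 33^19 mod 83 = 37.
h = q_inv·(m₁ − m₂) mod p = 3·(4 − 37) mod 31 = 25.
m = m₂ + h·q = 37 + 25·83 = 2112.

2112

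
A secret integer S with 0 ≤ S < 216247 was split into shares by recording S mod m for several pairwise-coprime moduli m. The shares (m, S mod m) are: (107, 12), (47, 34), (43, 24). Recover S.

209090

The moduli are pairwise coprime; N = 107·47·43 = 216247.
N/107 = 2021; 2021 ≡ 95 (mod 107); 95·98 ≡ 1, so inverse 98.
N/47 = 4601; 4601 ≡ 42 (mod 47); 42·28 ≡ 1, so inverse 28.
N/43 = 5029; 5029 ≡ 41 (mod 43); 41·21 ≡ 1, so inverse 21.
S ≡ 12·2021·98 + 34·4601·28 + 24·5029·21 = 9291464.
9291464 mod 216247 = 209090.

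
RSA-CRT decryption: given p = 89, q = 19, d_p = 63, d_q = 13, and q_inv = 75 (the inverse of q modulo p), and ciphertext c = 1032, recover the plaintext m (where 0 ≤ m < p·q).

1562

m₁ = c^(d_p) mod p: c ≡ 53 (mod 89), and 53^63 mod 89 = 49.
m₂ = c^(d_q) mod q: c ≡ 6 (mod 19), and 6^13 mod 19 = 4.
h = q_inv·(m₁ − m₂) mod p = 75·(49 − 4) mod 89 = 82.
m = m₂ + h·q = 4 + 82·19 = 1562.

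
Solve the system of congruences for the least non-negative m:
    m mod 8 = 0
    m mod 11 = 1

56

Combine the congruences pairwise.
From m ≡ 0 (mod 8) write m = 0 + 8t. Substituting into m ≡ 1 (mod 11) gives 8t ≡ 1 (mod 11), and since 8⁻¹ ≡ 7 (mod 11), t ≡ 7. Hence m ≡ 0 + 8·7 = 56 (mod 88).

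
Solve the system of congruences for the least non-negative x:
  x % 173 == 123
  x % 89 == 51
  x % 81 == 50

1132754

The moduli are pairwise coprime; N = 173·89·81 = 1247157.
N/173 = 7209; 7209 ≡ 116 (mod 173); 116·88 ≡ 1, so inverse 88.
N/89 = 14013; 14013 ≡ 40 (mod 89); 40·69 ≡ 1, so inverse 69.
N/81 = 15397; 15397 ≡ 7 (mod 81); 7·58 ≡ 1, so inverse 58.
x ≡ 123·7209·88 + 51·14013·69 + 50·15397·58 = 171993263.
171993263 mod 1247157 = 1132754.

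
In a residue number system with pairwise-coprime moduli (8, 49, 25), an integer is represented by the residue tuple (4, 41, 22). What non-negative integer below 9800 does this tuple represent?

From x ≡ 4 (mod 8) write x = 4 + 8t. Substituting into x ≡ 41 (mod 49) gives 8t ≡ 37 (mod 49), and since 8⁻¹ ≡ 43 (mod 49), t ≡ 23. Hence x ≡ 4 + 8·23 = 188 (mod 392).
From x ≡ 188 (mod 392) write x = 188 + 392t. Substituting into x ≡ 22 (mod 25) gives 392t ≡ 9 (mod 25), and since 17⁻¹ ≡ 3 (mod 25), t ≡ 2. Hence x ≡ 188 + 392·2 = 972 (mod 9800).

972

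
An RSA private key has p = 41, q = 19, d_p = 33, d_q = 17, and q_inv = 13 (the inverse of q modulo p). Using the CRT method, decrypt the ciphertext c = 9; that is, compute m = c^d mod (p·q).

m₁ = c^(d_p) mod p: c ≡ 9 (mod 41), and 9^33 mod 41 = 9.
m₂ = c^(d_q) mod q: c ≡ 9 (mod 19), and 9^17 mod 19 = 17.
h = q_inv·(m₁ − m₂) mod p = 13·(9 − 17) mod 41 = 19.
m = m₂ + h·q = 17 + 19·19 = 378.

378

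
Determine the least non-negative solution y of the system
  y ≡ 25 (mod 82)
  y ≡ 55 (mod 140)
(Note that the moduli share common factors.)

4535

Combine the congruences pairwise.
gcd(82, 140) = 2 and 2 | (55 − 25), so the pair is consistent; merging gives y ≡ 4535 (mod 5740), where 5740 = lcm(82, 140).
The solution is unique modulo lcm(82, 140) = 5740.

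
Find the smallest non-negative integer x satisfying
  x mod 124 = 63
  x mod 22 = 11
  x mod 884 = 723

67023

gcd(124, 22) = 2 and 2 | (11 − 63), so the pair is consistent; merging gives x ≡ 187 (mod 1364), where 1364 = lcm(124, 22).
gcd(1364, 884) = 4 and 4 | (723 − 187), so the pair is consistent; merging gives x ≡ 67023 (mod 301444), where 301444 = lcm(1364, 884).
The solution is unique modulo lcm(124, 22, 884) = 301444.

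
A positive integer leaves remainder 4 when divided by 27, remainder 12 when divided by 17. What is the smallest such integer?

301

From x ≡ 4 (mod 27) write x = 4 + 27t. Substituting into x ≡ 12 (mod 17) gives 27t ≡ 8 (mod 17), and since 10⁻¹ ≡ 12 (mod 17), t ≡ 11. Hence x ≡ 4 + 27·11 = 301 (mod 459).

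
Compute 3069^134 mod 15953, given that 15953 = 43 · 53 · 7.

5735

Mod 43: 3069 ≡ 16; by Fermat, exponent reduces to 134 mod 42 = 8; 16^8 ≡ 16 (mod 43).
Mod 53: 3069 ≡ 48; by Fermat, exponent reduces to 134 mod 52 = 30; 48^30 ≡ 11 (mod 53).
Mod 7: 3069 ≡ 3; by Fermat, exponent reduces to 134 mod 6 = 2; 3^2 ≡ 2 (mod 7).
Combine by CRT: x ≡ 16 (mod 43), x ≡ 11 (mod 53), x ≡ 2 (mod 7) ⇒ x ≡ 5735 (mod 15953).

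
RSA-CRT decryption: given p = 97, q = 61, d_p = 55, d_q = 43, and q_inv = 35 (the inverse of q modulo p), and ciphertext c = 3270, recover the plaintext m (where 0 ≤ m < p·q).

2890

m₁ = c^(d_p) mod p: c ≡ 69 (mod 97), and 69^55 mod 97 = 77.
m₂ = c^(d_q) mod q: c ≡ 37 (mod 61), and 37^43 mod 61 = 23.
h = q_inv·(m₁ − m₂) mod p = 35·(77 − 23) mod 97 = 47.
m = m₂ + h·q = 23 + 47·61 = 2890.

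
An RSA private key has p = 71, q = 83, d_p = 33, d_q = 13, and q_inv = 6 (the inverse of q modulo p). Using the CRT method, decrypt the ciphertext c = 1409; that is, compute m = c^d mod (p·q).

1021

m₁ = c^(d_p) mod p: c ≡ 60 (mod 71), and 60^33 mod 71 = 27.
m₂ = c^(d_q) mod q: c ≡ 81 (mod 83), and 81^13 mod 83 = 25.
h = q_inv·(m₁ − m₂) mod p = 6·(27 − 25) mod 71 = 12.
m = m₂ + h·q = 25 + 12·83 = 1021.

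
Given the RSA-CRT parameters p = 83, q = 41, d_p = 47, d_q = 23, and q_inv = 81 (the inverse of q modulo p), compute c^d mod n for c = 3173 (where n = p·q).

2005

m₁ = c^(d_p) mod p: c ≡ 19 (mod 83), and 19^47 mod 83 = 13.
m₂ = c^(d_q) mod q: c ≡ 16 (mod 41), and 16^23 mod 41 = 37.
h = q_inv·(m₁ − m₂) mod p = 81·(13 − 37) mod 83 = 48.
m = m₂ + h·q = 37 + 48·41 = 2005.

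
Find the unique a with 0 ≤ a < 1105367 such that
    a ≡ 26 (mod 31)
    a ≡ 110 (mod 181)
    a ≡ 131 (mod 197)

643927

The moduli are pairwise coprime; N = 31·181·197 = 1105367.
N/31 = 35657; 35657 ≡ 7 (mod 31); 7·9 ≡ 1, so inverse 9.
N/181 = 6107; 6107 ≡ 134 (mod 181); 134·77 ≡ 1, so inverse 77.
N/197 = 5611; 5611 ≡ 95 (mod 197); 95·56 ≡ 1, so inverse 56.
a ≡ 26·35657·9 + 110·6107·77 + 131·5611·56 = 101232324.
101232324 mod 1105367 = 643927.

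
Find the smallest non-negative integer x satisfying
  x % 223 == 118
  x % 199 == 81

34906

Combine the congruences pairwise.
From x ≡ 118 (mod 223) write x = 118 + 223t. Substituting into x ≡ 81 (mod 199) gives 223t ≡ 162 (mod 199), and since 24⁻¹ ≡ 141 (mod 199), t ≡ 156. Hence x ≡ 118 + 223·156 = 34906 (mod 44377).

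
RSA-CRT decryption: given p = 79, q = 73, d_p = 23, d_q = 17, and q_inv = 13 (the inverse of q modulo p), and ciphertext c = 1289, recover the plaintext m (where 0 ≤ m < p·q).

m₁ = c^(d_p) mod p: c ≡ 25 (mod 79), and 25^23 mod 79 = 73.
m₂ = c^(d_q) mod q: c ≡ 48 (mod 73), and 48^17 mod 73 = 38.
h = q_inv·(m₁ − m₂) mod p = 13·(73 − 38) mod 79 = 60.
m = m₂ + h·q = 38 + 60·73 = 4418.

4418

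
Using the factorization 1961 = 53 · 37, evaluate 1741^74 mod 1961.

Mod 53: 1741 ≡ 45; by Fermat, exponent reduces to 74 mod 52 = 22; 45^22 ≡ 7 (mod 53).
Mod 37: 1741 ≡ 2; by Fermat, exponent reduces to 74 mod 36 = 2; 2^2 ≡ 4 (mod 37).
Combine by CRT: x ≡ 7 (mod 53), x ≡ 4 (mod 37) ⇒ x ≡ 855 (mod 1961).

855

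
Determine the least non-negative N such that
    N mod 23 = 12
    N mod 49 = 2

Combine the congruences pairwise.
From N ≡ 12 (mod 23) write N = 12 + 23t. Substituting into N ≡ 2 (mod 49) gives 23t ≡ 39 (mod 49), and since 23⁻¹ ≡ 32 (mod 49), t ≡ 23. Hence N ≡ 12 + 23·23 = 541 (mod 1127).

541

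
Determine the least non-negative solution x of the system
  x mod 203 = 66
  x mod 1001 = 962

gcd(203, 1001) = 7 and 7 | (962 − 66), so the pair is consistent; merging gives x ≡ 6968 (mod 29029), where 29029 = lcm(203, 1001).
The solution is unique modulo lcm(203, 1001) = 29029.

6968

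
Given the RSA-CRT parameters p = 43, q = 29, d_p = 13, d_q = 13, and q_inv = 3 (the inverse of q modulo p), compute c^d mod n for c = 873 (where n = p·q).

1092

m₁ = c^(d_p) mod p: c ≡ 13 (mod 43), and 13^13 mod 43 = 17.
m₂ = c^(d_q) mod q: c ≡ 3 (mod 29), and 3^13 mod 29 = 19.
h = q_inv·(m₁ − m₂) mod p = 3·(17 − 19) mod 43 = 37.
m = m₂ + h·q = 19 + 37·29 = 1092.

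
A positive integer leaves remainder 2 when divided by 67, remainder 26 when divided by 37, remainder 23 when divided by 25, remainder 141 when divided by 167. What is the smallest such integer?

The moduli are pairwise coprime; N = 67·37·25·167 = 10349825.
N/67 = 154475; 154475 ≡ 40 (mod 67); 40·62 ≡ 1, so inverse 62.
N/37 = 279725; 279725 ≡ 5 (mod 37); 5·15 ≡ 1, so inverse 15.
N/25 = 413993; 413993 ≡ 18 (mod 25); 18·7 ≡ 1, so inverse 7.
N/167 = 61975; 61975 ≡ 18 (mod 167); 18·65 ≡ 1, so inverse 65.
k ≡ 2·154475·62 + 26·279725·15 + 23·413993·7 + 141·61975·65 = 762901398.
762901398 mod 10349825 = 7364173.

7364173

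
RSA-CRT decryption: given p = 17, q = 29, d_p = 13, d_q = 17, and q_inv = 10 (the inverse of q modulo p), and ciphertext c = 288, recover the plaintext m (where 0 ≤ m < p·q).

m₁ = c^(d_p) mod p: c ≡ 16 (mod 17), and 16^13 mod 17 = 16.
m₂ = c^(d_q) mod q: c ≡ 27 (mod 29), and 27^17 mod 29 = 8.
h = q_inv·(m₁ − m₂) mod p = 10·(16 − 8) mod 17 = 12.
m = m₂ + h·q = 8 + 12·29 = 356.

356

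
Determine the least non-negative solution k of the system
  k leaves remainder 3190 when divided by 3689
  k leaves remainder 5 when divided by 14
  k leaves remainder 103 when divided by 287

198707

gcd(3689, 14) = 7 and 7 | (5 − 3190), so the pair is consistent; merging gives k ≡ 6879 (mod 7378), where 7378 = lcm(3689, 14).
gcd(7378, 287) = 7 and 7 | (103 − 6879), so the pair is consistent; merging gives k ≡ 198707 (mod 302498), where 302498 = lcm(7378, 287).
The solution is unique modulo lcm(3689, 14, 287) = 302498.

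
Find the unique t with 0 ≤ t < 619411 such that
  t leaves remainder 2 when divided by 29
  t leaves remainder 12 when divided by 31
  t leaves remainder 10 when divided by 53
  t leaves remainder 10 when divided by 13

From t ≡ 2 (mod 29) write t = 2 + 29s. Substituting into t ≡ 12 (mod 31) gives 29s ≡ 10 (mod 31), and since 29⁻¹ ≡ 15 (mod 31), s ≡ 26. Hence t ≡ 2 + 29·26 = 756 (mod 899).
From t ≡ 756 (mod 899) write t = 756 + 899s. Substituting into t ≡ 10 (mod 53) gives 899s ≡ 49 (mod 53), and since 51⁻¹ ≡ 26 (mod 53), s ≡ 2. Hence t ≡ 756 + 899·2 = 2554 (mod 47647).
From t ≡ 2554 (mod 47647) write t = 2554 + 47647s. Substituting into t ≡ 10 (mod 13) gives 47647s ≡ 4 (mod 13), and since 2⁻¹ ≡ 7 (mod 13), s ≡ 2. Hence t ≡ 2554 + 47647·2 = 97848 (mod 619411).

97848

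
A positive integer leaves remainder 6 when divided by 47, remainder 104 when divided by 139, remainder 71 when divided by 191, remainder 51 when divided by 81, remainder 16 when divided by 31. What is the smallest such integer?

3078598236

The moduli are pairwise coprime; N = 47·139·191·81·31 = 3133233333.
N/47 = 66664539; 66664539 ≡ 21 (mod 47); 21·9 ≡ 1, so inverse 9.
N/139 = 22541247; 22541247 ≡ 34 (mod 139); 34·45 ≡ 1, so inverse 45.
N/191 = 16404363; 16404363 ≡ 137 (mod 191); 137·145 ≡ 1, so inverse 145.
N/81 = 38681893; 38681893 ≡ 19 (mod 81); 19·64 ≡ 1, so inverse 64.
N/31 = 101072043; 101072043 ≡ 15 (mod 31); 15·29 ≡ 1, so inverse 29.
x ≡ 6·66664539·9 + 104·22541247·45 + 71·16404363·145 + 51·38681893·64 + 16·101072043·29 = 451130964855.
451130964855 mod 3133233333 = 3078598236.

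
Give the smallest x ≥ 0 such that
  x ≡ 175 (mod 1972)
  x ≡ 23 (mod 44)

gcd(1972, 44) = 4 and 4 | (23 − 175), so the pair is consistent; merging gives x ≡ 15951 (mod 21692), where 21692 = lcm(1972, 44).
The solution is unique modulo lcm(1972, 44) = 21692.

15951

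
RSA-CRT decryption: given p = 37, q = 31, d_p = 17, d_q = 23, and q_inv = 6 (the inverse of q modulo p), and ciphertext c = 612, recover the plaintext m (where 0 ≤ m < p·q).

m₁ = c^(d_p) mod p: c ≡ 20 (mod 37), and 20^17 mod 37 = 24.
m₂ = c^(d_q) mod q: c ≡ 23 (mod 31), and 23^23 mod 31 = 15.
h = q_inv·(m₁ − m₂) mod p = 6·(24 − 15) mod 37 = 17.
m = m₂ + h·q = 15 + 17·31 = 542.

542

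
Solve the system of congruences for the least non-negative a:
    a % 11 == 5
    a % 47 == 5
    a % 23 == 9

The moduli are pairwise coprime; N = 11·47·23 = 11891.
N/11 = 1081; 1081 ≡ 3 (mod 11); 3·4 ≡ 1, so inverse 4.
N/47 = 253; 253 ≡ 18 (mod 47); 18·34 ≡ 1, so inverse 34.
N/23 = 517; 517 ≡ 11 (mod 23); 11·21 ≡ 1, so inverse 21.
a ≡ 5·1081·4 + 5·253·34 + 9·517·21 = 162343.
162343 mod 11891 = 7760.

7760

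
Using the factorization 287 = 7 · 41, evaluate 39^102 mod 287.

127

Mod 7: 39 ≡ 4; since 6 | 102, by Fermat 4^102 ≡ 1 (mod 7).
Mod 41: 39 ≡ 39; by Fermat, exponent reduces to 102 mod 40 = 22; 39^22 ≡ 4 (mod 41).
Combine by CRT: x ≡ 1 (mod 7), x ≡ 4 (mod 41) ⇒ x ≡ 127 (mod 287).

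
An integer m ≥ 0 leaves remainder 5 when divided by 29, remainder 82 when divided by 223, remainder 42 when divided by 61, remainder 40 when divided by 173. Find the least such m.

15588897

Combine the congruences pairwise.
From m ≡ 5 (mod 29) write m = 5 + 29t. Substituting into m ≡ 82 (mod 223) gives 29t ≡ 77 (mod 223), and since 29⁻¹ ≡ 100 (mod 223), t ≡ 118. Hence m ≡ 5 + 29·118 = 3427 (mod 6467).
From m ≡ 3427 (mod 6467) write m = 3427 + 6467t. Substituting into m ≡ 42 (mod 61) gives 6467t ≡ 31 (mod 61), and since 1⁻¹ ≡ 1 (mod 61), t ≡ 31. Hence m ≡ 3427 + 6467·31 = 203904 (mod 394487).
From m ≡ 203904 (mod 394487) write m = 203904 + 394487t. Substituting into m ≡ 40 (mod 173) gives 394487t ≡ 103 (mod 173), and since 47⁻¹ ≡ 81 (mod 173), t ≡ 39. Hence m ≡ 203904 + 394487·39 = 15588897 (mod 68246251).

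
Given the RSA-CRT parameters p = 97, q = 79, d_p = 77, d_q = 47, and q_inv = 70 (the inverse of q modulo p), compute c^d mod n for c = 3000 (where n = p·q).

m₁ = c^(d_p) mod p: c ≡ 90 (mod 97), and 90^77 mod 97 = 10.
m₂ = c^(d_q) mod q: c ≡ 77 (mod 79), and 77^47 mod 79 = 60.
h = q_inv·(m₁ − m₂) mod p = 70·(10 − 60) mod 97 = 89.
m = m₂ + h·q = 60 + 89·79 = 7091.

7091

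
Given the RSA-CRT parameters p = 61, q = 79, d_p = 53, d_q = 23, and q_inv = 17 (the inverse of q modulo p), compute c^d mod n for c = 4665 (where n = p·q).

m₁ = c^(d_p) mod p: c ≡ 29 (mod 61), and 29^53 mod 61 = 21.
m₂ = c^(d_q) mod q: c ≡ 4 (mod 79), and 4^23 mod 79 = 49.
h = q_inv·(m₁ − m₂) mod p = 17·(21 − 49) mod 61 = 12.
m = m₂ + h·q = 49 + 12·79 = 997.

997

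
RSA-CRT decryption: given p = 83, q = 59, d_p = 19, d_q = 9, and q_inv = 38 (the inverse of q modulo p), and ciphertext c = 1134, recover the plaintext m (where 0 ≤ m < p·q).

m₁ = c^(d_p) mod p: c ≡ 55 (mod 83), and 55^19 mod 83 = 39.
m₂ = c^(d_q) mod q: c ≡ 13 (mod 59), and 13^9 mod 59 = 30.
h = q_inv·(m₁ − m₂) mod p = 38·(39 − 30) mod 83 = 10.
m = m₂ + h·q = 30 + 10·59 = 620.

620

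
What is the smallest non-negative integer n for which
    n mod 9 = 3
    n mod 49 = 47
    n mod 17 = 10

The moduli are pairwise coprime; M = 9·49·17 = 7497.
M/9 = 833; 833 ≡ 5 (mod 9); 5·2 ≡ 1, so inverse 2.
M/49 = 153; 153 ≡ 6 (mod 49); 6·41 ≡ 1, so inverse 41.
M/17 = 441; 441 ≡ 16 (mod 17); 16·16 ≡ 1, so inverse 16.
n ≡ 3·833·2 + 47·153·41 + 10·441·16 = 370389.
370389 mod 7497 = 3036.

3036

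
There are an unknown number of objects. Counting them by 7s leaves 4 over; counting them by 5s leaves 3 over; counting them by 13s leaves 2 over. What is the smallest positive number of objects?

158

Combine the congruences pairwise.
From N ≡ 4 (mod 7) write N = 4 + 7t. Substituting into N ≡ 3 (mod 5) gives 7t ≡ 4 (mod 5), and since 2⁻¹ ≡ 3 (mod 5), t ≡ 2. Hence N ≡ 4 + 7·2 = 18 (mod 35).
From N ≡ 18 (mod 35) write N = 18 + 35t. Substituting into N ≡ 2 (mod 13) gives 35t ≡ 10 (mod 13), and since 9⁻¹ ≡ 3 (mod 13), t ≡ 4. Hence N ≡ 18 + 35·4 = 158 (mod 455).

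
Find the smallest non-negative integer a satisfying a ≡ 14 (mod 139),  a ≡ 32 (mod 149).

From a ≡ 14 (mod 139) write a = 14 + 139t. Substituting into a ≡ 32 (mod 149) gives 139t ≡ 18 (mod 149), and since 139⁻¹ ≡ 134 (mod 149), t ≡ 28. Hence a ≡ 14 + 139·28 = 3906 (mod 20711).

3906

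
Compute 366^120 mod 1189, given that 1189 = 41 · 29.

Mod 41: 366 ≡ 38; since 40 | 120, by Fermat 38^120 ≡ 1 (mod 41).
Mod 29: 366 ≡ 18; by Fermat, exponent reduces to 120 mod 28 = 8; 18^8 ≡ 16 (mod 29).
Combine by CRT: x ≡ 1 (mod 41), x ≡ 16 (mod 29) ⇒ x ≡ 944 (mod 1189).

944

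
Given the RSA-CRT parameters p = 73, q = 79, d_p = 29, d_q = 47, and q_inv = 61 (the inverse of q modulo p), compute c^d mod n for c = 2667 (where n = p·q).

m₁ = c^(d_p) mod p: c ≡ 39 (mod 73), and 39^29 mod 73 = 45.
m₂ = c^(d_q) mod q: c ≡ 60 (mod 79), and 60^47 mod 79 = 28.
h = q_inv·(m₁ − m₂) mod p = 61·(45 − 28) mod 73 = 15.
m = m₂ + h·q = 28 + 15·79 = 1213.

1213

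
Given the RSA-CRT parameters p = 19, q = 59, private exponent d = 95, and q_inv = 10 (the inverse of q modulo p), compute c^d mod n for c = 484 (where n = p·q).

d_p = d mod (p−1) = 95 mod 18 = 5; d_q = d mod (q−1) = 37.
m₁ = c^(d_p) mod p: c ≡ 9 (mod 19), and 9^5 mod 19 = 16.
m₂ = c^(d_q) mod q: c ≡ 12 (mod 59), and 12^37 mod 59 = 21.
h = q_inv·(m₁ − m₂) mod p = 10·(16 − 21) mod 19 = 7.
m = m₂ + h·q = 21 + 7·59 = 434.

434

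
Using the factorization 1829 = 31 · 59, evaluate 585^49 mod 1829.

Mod 31: 585 ≡ 27; by Fermat, exponent reduces to 49 mod 30 = 19; 27^19 ≡ 23 (mod 31).
Mod 59: 585 ≡ 54; 54^49 ≡ 43 (mod 59).
Combine by CRT: x ≡ 23 (mod 31), x ≡ 43 (mod 59) ⇒ x ≡ 1046 (mod 1829).

1046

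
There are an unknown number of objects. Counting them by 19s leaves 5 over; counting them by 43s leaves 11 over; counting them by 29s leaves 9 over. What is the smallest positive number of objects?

The moduli are pairwise coprime; M = 19·43·29 = 23693.
M/19 = 1247; 1247 ≡ 12 (mod 19); 12·8 ≡ 1, so inverse 8.
M/43 = 551; 551 ≡ 35 (mod 43); 35·16 ≡ 1, so inverse 16.
M/29 = 817; 817 ≡ 5 (mod 29); 5·6 ≡ 1, so inverse 6.
N ≡ 5·1247·8 + 11·551·16 + 9·817·6 = 190974.
190974 mod 23693 = 1430.

1430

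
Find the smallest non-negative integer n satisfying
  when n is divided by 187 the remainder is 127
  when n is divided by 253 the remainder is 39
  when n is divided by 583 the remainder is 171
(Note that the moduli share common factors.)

117937

Combine the congruences pairwise.
gcd(187, 253) = 11 and 11 | (39 − 127), so the pair is consistent; merging gives n ≡ 1810 (mod 4301), where 4301 = lcm(187, 253).
gcd(4301, 583) = 11 and 11 | (171 − 1810), so the pair is consistent; merging gives n ≡ 117937 (mod 227953), where 227953 = lcm(4301, 583).
The solution is unique modulo lcm(187, 253, 583) = 227953.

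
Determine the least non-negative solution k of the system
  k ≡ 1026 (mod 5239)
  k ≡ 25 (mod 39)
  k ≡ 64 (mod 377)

Combine the congruences pairwise.
gcd(5239, 39) = 13 and 13 | (25 − 1026), so the pair is consistent; merging gives k ≡ 6265 (mod 15717), where 15717 = lcm(5239, 39).
gcd(15717, 377) = 13 and 13 | (64 − 6265), so the pair is consistent; merging gives k ≡ 383473 (mod 455793), where 455793 = lcm(15717, 377).
The solution is unique modulo lcm(5239, 39, 377) = 455793.

383473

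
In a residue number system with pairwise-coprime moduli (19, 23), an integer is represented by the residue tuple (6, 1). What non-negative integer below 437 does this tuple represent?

Combine the congruences pairwise.
From x ≡ 6 (mod 19) write x = 6 + 19t. Substituting into x ≡ 1 (mod 23) gives 19t ≡ 18 (mod 23), and since 19⁻¹ ≡ 17 (mod 23), t ≡ 7. Hence x ≡ 6 + 19·7 = 139 (mod 437).

139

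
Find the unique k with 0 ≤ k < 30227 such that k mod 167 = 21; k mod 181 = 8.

28244

Combine the congruences pairwise.
From k ≡ 21 (mod 167) write k = 21 + 167t. Substituting into k ≡ 8 (mod 181) gives 167t ≡ 168 (mod 181), and since 167⁻¹ ≡ 168 (mod 181), t ≡ 169. Hence k ≡ 21 + 167·169 = 28244 (mod 30227).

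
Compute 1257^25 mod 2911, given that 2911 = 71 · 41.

Mod 71: 1257 ≡ 50; 50^25 ≡ 45 (mod 71).
Mod 41: 1257 ≡ 27; 27^25 ≡ 27 (mod 41).
Combine by CRT: x ≡ 45 (mod 71), x ≡ 27 (mod 41) ⇒ x ≡ 1749 (mod 2911).

1749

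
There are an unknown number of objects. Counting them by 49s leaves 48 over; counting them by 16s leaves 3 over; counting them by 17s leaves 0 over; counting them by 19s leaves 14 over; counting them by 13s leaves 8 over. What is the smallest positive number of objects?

From N ≡ 48 (mod 49) write N = 48 + 49t. Substituting into N ≡ 3 (mod 16) gives 49t ≡ 3 (mod 16), and since 1⁻¹ ≡ 1 (mod 16), t ≡ 3. Hence N ≡ 48 + 49·3 = 195 (mod 784).
From N ≡ 195 (mod 784) write N = 195 + 784t. Substituting into N ≡ 0 (mod 17) gives 784t ≡ 9 (mod 17), and since 2⁻¹ ≡ 9 (mod 17), t ≡ 13. Hence N ≡ 195 + 784·13 = 10387 (mod 13328).
From N ≡ 10387 (mod 13328) write N = 10387 + 13328t. Substituting into N ≡ 14 (mod 19) gives 13328t ≡ 1 (mod 19), and since 9⁻¹ ≡ 17 (mod 19), t ≡ 17. Hence N ≡ 10387 + 13328·17 = 236963 (mod 253232).
From N ≡ 236963 (mod 253232) write N = 236963 + 253232t. Substituting into N ≡ 8 (mod 13) gives 253232t ≡ 9 (mod 13), and since 5⁻¹ ≡ 8 (mod 13), t ≡ 7. Hence N ≡ 236963 + 253232·7 = 2009587 (mod 3292016).

2009587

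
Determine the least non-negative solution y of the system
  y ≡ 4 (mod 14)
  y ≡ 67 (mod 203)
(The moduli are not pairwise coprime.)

gcd(14, 203) = 7 and 7 | (67 − 4), so the pair is consistent; merging gives y ≡ 270 (mod 406), where 406 = lcm(14, 203).
The solution is unique modulo lcm(14, 203) = 406.

270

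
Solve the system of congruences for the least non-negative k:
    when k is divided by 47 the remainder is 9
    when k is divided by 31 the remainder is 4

996

From k ≡ 9 (mod 47) write k = 9 + 47t. Substituting into k ≡ 4 (mod 31) gives 47t ≡ 26 (mod 31), and since 16⁻¹ ≡ 2 (mod 31), t ≡ 21. Hence k ≡ 9 + 47·21 = 996 (mod 1457).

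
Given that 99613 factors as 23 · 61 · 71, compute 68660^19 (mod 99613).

85613

Mod 23: 68660 ≡ 5; 5^19 ≡ 7 (mod 23).
Mod 61: 68660 ≡ 35; 35^19 ≡ 30 (mod 61).
Mod 71: 68660 ≡ 3; 3^19 ≡ 58 (mod 71).
Combine by CRT: x ≡ 7 (mod 23), x ≡ 30 (mod 61), x ≡ 58 (mod 71) ⇒ x ≡ 85613 (mod 99613).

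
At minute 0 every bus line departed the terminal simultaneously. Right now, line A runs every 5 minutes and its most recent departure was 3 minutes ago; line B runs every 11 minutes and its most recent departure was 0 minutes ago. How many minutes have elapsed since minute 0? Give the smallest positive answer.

33

From t ≡ 3 (mod 5) write t = 3 + 5s. Substituting into t ≡ 0 (mod 11) gives 5s ≡ 8 (mod 11), and since 5⁻¹ ≡ 9 (mod 11), s ≡ 6. Hence t ≡ 3 + 5·6 = 33 (mod 55).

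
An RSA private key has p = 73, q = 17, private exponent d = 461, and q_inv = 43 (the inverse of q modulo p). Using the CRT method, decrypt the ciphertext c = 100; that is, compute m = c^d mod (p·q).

903

d_p = d mod (p−1) = 461 mod 72 = 29; d_q = d mod (q−1) = 13.
m₁ = c^(d_p) mod p: c ≡ 27 (mod 73), and 27^29 mod 73 = 27.
m₂ = c^(d_q) mod q: c ≡ 15 (mod 17), and 15^13 mod 17 = 2.
h = q_inv·(m₁ − m₂) mod p = 43·(27 − 2) mod 73 = 53.
m = m₂ + h·q = 2 + 53·17 = 903.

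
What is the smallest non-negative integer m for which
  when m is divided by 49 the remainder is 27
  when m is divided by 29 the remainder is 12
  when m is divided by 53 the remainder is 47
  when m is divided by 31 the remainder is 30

From m ≡ 27 (mod 49) write m = 27 + 49t. Substituting into m ≡ 12 (mod 29) gives 49t ≡ 14 (mod 29), and since 20⁻¹ ≡ 16 (mod 29), t ≡ 21. Hence m ≡ 27 + 49·21 = 1056 (mod 1421).
From m ≡ 1056 (mod 1421) write m = 1056 + 1421t. Substituting into m ≡ 47 (mod 53) gives 1421t ≡ 51 (mod 53), and since 43⁻¹ ≡ 37 (mod 53), t ≡ 32. Hence m ≡ 1056 + 1421·32 = 46528 (mod 75313).
From m ≡ 46528 (mod 75313) write m = 46528 + 75313t. Substituting into m ≡ 30 (mod 31) gives 75313t ≡ 2 (mod 31), and since 14⁻¹ ≡ 20 (mod 31), t ≡ 9. Hence m ≡ 46528 + 75313·9 = 724345 (mod 2334703).

724345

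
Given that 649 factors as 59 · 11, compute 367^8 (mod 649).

438

Mod 59: 367 ≡ 13; 13^8 ≡ 25 (mod 59).
Mod 11: 367 ≡ 4; 4^8 ≡ 9 (mod 11).
Combine by CRT: x ≡ 25 (mod 59), x ≡ 9 (mod 11) ⇒ x ≡ 438 (mod 649).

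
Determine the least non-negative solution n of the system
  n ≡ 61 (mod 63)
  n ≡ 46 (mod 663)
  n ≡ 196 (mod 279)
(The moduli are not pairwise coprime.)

326905

gcd(63, 663) = 3 and 3 | (46 − 61), so the pair is consistent; merging gives n ≡ 6676 (mod 13923), where 13923 = lcm(63, 663).
gcd(13923, 279) = 9 and 9 | (196 − 6676), so the pair is consistent; merging gives n ≡ 326905 (mod 431613), where 431613 = lcm(13923, 279).
The solution is unique modulo lcm(63, 663, 279) = 431613.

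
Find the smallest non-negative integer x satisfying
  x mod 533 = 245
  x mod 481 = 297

778

gcd(533, 481) = 13 and 13 | (297 − 245), so the pair is consistent; merging gives x ≡ 778 (mod 19721), where 19721 = lcm(533, 481).
The solution is unique modulo lcm(533, 481) = 19721.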